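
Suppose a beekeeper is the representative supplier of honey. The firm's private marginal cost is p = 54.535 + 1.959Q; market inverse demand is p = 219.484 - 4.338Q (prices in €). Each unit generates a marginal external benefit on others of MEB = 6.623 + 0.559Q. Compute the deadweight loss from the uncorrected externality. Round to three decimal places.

DWL = €39.407

Market equilibrium (private): 54.535 + 1.959Q = 219.484 - 4.338Q → Q_m = 26.1949.
Social marginal cost = private MC − MEB = 47.912 + 1.400Q.
Set SMC = demand: 47.912 + 1.400Q = 219.484 - 4.338Q → Q* = 29.9010.
The loss is the area between SMC and demand from Q* to Q_m; with linear curves that's a triangle of height MEB(Q_m).
DWL = ½ × 3.7061 × 21.2659 = 39.4068.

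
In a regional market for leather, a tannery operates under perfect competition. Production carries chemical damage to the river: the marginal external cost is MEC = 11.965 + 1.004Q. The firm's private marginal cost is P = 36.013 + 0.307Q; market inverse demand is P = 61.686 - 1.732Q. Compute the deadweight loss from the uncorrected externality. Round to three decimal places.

DWL = 99.486

Market equilibrium (private): 36.013 + 0.307Q = 61.686 - 1.732Q → Q_m = 12.5910.
Social marginal cost = private MC + MEC = 47.978 + 1.311Q.
Set SMC = demand: 47.978 + 1.311Q = 61.686 - 1.732Q → Q* = 4.5048.
Between Q* and Q_m the wedge SMC − demand runs linearly from 0 to MEC(Q_m), so the loss is a triangle.
DWL = ½ × 8.0862 × 24.6063 = 99.4857.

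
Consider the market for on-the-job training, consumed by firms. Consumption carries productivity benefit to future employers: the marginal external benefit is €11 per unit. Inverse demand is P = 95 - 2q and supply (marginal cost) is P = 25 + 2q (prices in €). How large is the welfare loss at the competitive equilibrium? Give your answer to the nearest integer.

Market equilibrium (private): 25 + 2q = 95 - 2q → q_m = 17.5000.
Social marginal benefit = demand + MEB = 106 - 2q.
Set SMB = MC: 106 - 2q = 25 + 2q → q* = 20.2500.
The loss is the area between SMB and MC from q* to q_m; with linear curves that's a triangle of height MEB(q_m).
DWL = ½ × 2.7500 × 11.0000 = 15.1250.

DWL = €15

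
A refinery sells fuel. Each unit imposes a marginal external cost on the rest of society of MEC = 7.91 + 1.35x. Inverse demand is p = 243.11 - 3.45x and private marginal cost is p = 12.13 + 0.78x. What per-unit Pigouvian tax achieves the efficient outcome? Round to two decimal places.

tax = 61.88 per unit

Social marginal cost = private MC + MEC = 20.04 + 2.13x.
Set SMC = demand: 20.04 + 2.13x = 243.11 - 3.45x → x* = 39.9767.
The Pigouvian tax equals MEC at x*: 7.91 + 1.35×39.9767 = 61.8785.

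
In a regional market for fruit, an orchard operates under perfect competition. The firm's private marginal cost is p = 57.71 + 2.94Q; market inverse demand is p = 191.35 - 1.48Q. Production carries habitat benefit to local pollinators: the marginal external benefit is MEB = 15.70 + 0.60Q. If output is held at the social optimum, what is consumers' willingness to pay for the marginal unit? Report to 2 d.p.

Social marginal cost = private MC − MEB = 42.01 + 2.34Q.
Set SMC = demand: 42.01 + 2.34Q = 191.35 - 1.48Q → Q* = 39.0942.
Consumer price on the demand curve at Q*: 191.35 − 1.48×39.0942 = 133.4906.

P = 133.49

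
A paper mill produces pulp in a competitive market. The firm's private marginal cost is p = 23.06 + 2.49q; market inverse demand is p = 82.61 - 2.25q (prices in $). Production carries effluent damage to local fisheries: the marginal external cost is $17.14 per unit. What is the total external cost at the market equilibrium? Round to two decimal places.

Market equilibrium (private): 23.06 + 2.49q = 82.61 - 2.25q → q_m = 12.5633.
Total external cost = MEC × q_m = 17.14 × 12.5633 = 215.3350.

$215.33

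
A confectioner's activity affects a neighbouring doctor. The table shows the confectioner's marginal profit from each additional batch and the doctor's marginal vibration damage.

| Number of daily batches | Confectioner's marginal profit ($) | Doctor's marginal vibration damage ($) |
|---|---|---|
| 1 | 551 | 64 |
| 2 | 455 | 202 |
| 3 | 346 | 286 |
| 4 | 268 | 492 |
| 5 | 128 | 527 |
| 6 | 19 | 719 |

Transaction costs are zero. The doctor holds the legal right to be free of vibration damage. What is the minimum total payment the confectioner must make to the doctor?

Efficient level: marginal profit ≥ marginal vibration damage through level 3, so k* = 3.
With the doctor holding the right, the confectioner must at least compensate total damage at k*: 64 + 202 + 286 = 552.

$552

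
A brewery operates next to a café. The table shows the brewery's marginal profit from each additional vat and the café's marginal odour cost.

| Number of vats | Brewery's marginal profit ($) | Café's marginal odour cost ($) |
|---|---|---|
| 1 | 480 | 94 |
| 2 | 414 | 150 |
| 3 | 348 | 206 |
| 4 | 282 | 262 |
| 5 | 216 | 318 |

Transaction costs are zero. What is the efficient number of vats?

4

Bargaining reaches the level where marginal profit last exceeds marginal odour cost.
That holds through level 4 (282 ≥ 262) but not at 5 (216 < 318).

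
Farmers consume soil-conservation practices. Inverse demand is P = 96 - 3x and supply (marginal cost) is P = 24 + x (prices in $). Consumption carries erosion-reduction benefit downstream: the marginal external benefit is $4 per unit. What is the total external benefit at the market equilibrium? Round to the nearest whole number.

$72

Market equilibrium (private): 24 + x = 96 - 3x → x_m = 18.0000.
Total external benefit = MEB × x_m = 4 × 18.0000 = 72.0000.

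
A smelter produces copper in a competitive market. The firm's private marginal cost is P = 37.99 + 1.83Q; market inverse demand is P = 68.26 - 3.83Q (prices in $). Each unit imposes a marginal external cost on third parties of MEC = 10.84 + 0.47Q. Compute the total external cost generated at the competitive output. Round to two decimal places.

Market equilibrium (private): 37.99 + 1.83Q = 68.26 - 3.83Q → Q_m = 5.3481.
Total external cost = ∫₀^{Q_m} (10.84 + 0.47Q) dQ = 10.84×5.3481 + ½×0.47×5.3481² = 64.6949.

$64.69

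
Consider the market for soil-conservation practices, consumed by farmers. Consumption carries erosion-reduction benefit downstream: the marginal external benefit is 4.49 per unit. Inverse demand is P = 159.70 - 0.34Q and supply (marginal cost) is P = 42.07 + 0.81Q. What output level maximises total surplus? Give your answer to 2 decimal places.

Q* = 106.19

Social marginal benefit = demand + MEB = 164.19 - 0.34Q.
Set SMB = MC: 164.19 - 0.34Q = 42.07 + 0.81Q → Q* = 106.1913.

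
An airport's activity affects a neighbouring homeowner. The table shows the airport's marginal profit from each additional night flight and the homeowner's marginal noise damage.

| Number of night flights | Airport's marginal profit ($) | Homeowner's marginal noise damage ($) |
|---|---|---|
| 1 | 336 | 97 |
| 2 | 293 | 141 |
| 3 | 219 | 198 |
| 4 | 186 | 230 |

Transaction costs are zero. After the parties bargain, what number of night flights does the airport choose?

3

Bargaining reaches the level where marginal profit last exceeds marginal noise damage.
That holds through level 3 (219 ≥ 198) but not at 4 (186 < 230).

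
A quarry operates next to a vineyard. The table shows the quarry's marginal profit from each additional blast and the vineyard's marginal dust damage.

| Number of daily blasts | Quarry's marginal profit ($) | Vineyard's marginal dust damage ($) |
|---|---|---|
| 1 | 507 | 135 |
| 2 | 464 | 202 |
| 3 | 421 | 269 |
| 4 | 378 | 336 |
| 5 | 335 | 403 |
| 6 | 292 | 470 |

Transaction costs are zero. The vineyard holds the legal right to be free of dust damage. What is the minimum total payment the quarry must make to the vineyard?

Efficient level: marginal profit ≥ marginal dust damage through level 4, so k* = 4.
With the vineyard holding the right, the quarry must at least compensate total damage at k*: 135 + 202 + 269 + 336 = 942.

$942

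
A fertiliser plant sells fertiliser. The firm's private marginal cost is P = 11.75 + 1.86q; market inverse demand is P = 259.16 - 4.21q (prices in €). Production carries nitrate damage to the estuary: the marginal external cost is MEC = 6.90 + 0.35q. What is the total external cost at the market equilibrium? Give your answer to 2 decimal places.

€571.97

Market equilibrium (private): 11.75 + 1.86q = 259.16 - 4.21q → q_m = 40.7595.
Total external cost = ∫₀^{q_m} (6.90 + 0.35q) dq = 6.90×40.7595 + ½×0.35×40.7595² = 571.9745.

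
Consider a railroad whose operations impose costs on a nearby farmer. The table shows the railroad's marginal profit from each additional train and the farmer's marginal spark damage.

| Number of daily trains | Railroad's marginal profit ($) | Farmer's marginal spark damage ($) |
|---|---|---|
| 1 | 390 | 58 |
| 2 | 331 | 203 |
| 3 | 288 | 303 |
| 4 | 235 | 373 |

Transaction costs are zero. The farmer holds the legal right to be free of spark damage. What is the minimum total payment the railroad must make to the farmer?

$261

Efficient level: marginal profit ≥ marginal spark damage through level 2, so k* = 2.
With the farmer holding the right, the railroad must at least compensate total damage at k*: 58 + 203 = 261.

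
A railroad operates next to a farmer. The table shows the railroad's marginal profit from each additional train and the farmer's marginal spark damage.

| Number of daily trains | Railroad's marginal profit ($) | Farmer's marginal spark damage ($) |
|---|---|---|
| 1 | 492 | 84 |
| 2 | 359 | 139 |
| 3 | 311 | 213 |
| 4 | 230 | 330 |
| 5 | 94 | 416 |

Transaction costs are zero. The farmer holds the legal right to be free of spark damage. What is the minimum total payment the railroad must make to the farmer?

$436

Efficient level: marginal profit ≥ marginal spark damage through level 3, so k* = 3.
With the farmer holding the right, the railroad must at least compensate total damage at k*: 84 + 139 + 213 = 436.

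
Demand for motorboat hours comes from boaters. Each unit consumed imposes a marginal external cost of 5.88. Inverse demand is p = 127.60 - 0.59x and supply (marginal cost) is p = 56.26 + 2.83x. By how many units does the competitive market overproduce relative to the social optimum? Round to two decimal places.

1.72 units

Market equilibrium (private): 56.26 + 2.83x = 127.60 - 0.59x → x_m = 20.8596.
Social marginal benefit = demand − MEC = 121.72 - 0.59x.
Set SMB = MC: 121.72 - 0.59x = 56.26 + 2.83x → x* = 19.1404.
Gap = |20.8596 − 19.1404| = 1.7192.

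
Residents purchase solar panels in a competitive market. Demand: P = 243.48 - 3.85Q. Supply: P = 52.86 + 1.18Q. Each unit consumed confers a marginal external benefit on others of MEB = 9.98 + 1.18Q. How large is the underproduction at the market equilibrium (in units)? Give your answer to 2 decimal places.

14.21 units

Market equilibrium (private): 52.86 + 1.18Q = 243.48 - 3.85Q → Q_m = 37.8966.
Social marginal benefit = demand + MEB = 253.46 - 2.67Q.
Set SMB = MC: 253.46 - 2.67Q = 52.86 + 1.18Q → Q* = 52.1039.
Gap = |37.8966 − 52.1039| = 14.2073.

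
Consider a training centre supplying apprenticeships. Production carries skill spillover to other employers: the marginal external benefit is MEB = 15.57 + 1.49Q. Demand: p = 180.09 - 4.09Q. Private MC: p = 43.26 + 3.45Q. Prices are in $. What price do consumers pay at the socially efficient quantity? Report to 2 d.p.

P = $77.06

Social marginal cost = private MC − MEB = 27.69 + 1.96Q.
Set SMC = demand: 27.69 + 1.96Q = 180.09 - 4.09Q → Q* = 25.1901.
Consumer price on the demand curve at Q*: 180.09 − 4.09×25.1901 = 77.0625.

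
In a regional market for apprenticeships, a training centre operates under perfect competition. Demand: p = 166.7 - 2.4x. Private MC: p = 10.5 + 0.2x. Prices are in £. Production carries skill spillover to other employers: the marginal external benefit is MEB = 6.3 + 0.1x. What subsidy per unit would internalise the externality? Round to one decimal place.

subsidy = £12.8 per unit

Social marginal cost = private MC − MEB = 4.2 + 0.1x.
Set SMC = demand: 4.2 + 0.1x = 166.7 - 2.4x → x* = 65.0000.
The Pigouvian subsidy equals MEB at x*: 6.3 + 0.1×65.0000 = 12.8000.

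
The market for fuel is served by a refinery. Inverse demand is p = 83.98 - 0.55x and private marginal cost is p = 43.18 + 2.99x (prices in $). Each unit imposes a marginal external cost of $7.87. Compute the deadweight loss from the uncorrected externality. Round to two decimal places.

Market equilibrium (private): 43.18 + 2.99x = 83.98 - 0.55x → x_m = 11.5254.
Social marginal cost = private MC + MEC = 51.05 + 2.99x.
Set SMC = demand: 51.05 + 2.99x = 83.98 - 0.55x → x* = 9.3023.
Height of the DWL triangle at x_m is SMC(x_m) − demand(x_m) = MEC(x_m) = 7.8700.
DWL = ½ × 2.2231 × 7.8700 = 8.7479.

DWL = $8.75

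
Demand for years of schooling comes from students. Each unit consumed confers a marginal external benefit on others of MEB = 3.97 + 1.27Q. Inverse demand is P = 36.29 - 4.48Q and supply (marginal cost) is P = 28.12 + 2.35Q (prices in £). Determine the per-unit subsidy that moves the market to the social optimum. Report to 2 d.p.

Social marginal benefit = demand + MEB = 40.26 - 3.21Q.
Set SMB = MC: 40.26 - 3.21Q = 28.12 + 2.35Q → Q* = 2.1835.
The Pigouvian subsidy equals MEB at Q*: 3.97 + 1.27×2.1835 = 6.7430.

subsidy = £6.74 per unit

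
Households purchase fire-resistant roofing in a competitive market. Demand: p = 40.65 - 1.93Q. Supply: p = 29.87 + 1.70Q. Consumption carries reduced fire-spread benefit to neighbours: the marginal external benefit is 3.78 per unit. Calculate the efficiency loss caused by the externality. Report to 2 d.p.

Market equilibrium (private): 29.87 + 1.70Q = 40.65 - 1.93Q → Q_m = 2.9697.
Social marginal benefit = demand + MEB = 44.43 - 1.93Q.
Set SMB = MC: 44.43 - 1.93Q = 29.87 + 1.70Q → Q* = 4.0110.
Between Q* and Q_m the wedge SMB − MC runs linearly from 0 to MEB(Q_m), so the loss is a triangle.
DWL = ½ × 1.0413 × 3.7800 = 1.9681.

DWL = 1.97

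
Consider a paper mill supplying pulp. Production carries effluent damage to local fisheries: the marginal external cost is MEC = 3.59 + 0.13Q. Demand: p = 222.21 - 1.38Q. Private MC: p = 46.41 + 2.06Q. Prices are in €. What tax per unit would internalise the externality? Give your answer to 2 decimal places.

tax = €9.86 per unit

Social marginal cost = private MC + MEC = 50.00 + 2.19Q.
Set SMC = demand: 50.00 + 2.19Q = 222.21 - 1.38Q → Q* = 48.2381.
The Pigouvian tax equals MEC at Q*: 3.59 + 0.13×48.2381 = 9.8610.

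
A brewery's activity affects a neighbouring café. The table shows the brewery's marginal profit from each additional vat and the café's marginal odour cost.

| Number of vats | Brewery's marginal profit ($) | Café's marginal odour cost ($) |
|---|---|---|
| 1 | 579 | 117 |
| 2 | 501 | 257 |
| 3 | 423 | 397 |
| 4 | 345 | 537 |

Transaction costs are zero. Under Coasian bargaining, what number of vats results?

Bargaining reaches the level where marginal profit last exceeds marginal odour cost.
That holds through level 3 (423 ≥ 397) but not at 4 (345 < 537).

3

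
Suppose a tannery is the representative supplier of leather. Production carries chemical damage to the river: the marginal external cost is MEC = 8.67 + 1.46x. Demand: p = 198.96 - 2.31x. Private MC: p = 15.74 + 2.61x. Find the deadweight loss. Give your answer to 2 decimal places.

DWL = 311.45

Market equilibrium (private): 15.74 + 2.61x = 198.96 - 2.31x → x_m = 37.2398.
Social marginal cost = private MC + MEC = 24.41 + 4.07x.
Set SMC = demand: 24.41 + 4.07x = 198.96 - 2.31x → x* = 27.3589.
Between x* and x_m the wedge SMC − demand runs linearly from 0 to MEC(x_m), so the loss is a triangle.
DWL = ½ × 9.8809 × 63.0402 = 311.4470.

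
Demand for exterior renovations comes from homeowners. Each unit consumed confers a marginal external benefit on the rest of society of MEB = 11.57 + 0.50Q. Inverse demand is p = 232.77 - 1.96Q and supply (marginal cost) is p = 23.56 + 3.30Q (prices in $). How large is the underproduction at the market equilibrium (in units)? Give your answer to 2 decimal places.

6.61 units

Market equilibrium (private): 23.56 + 3.30Q = 232.77 - 1.96Q → Q_m = 39.7738.
Social marginal benefit = demand + MEB = 244.34 - 1.46Q.
Set SMB = MC: 244.34 - 1.46Q = 23.56 + 3.30Q → Q* = 46.3824.
Gap = |39.7738 − 46.3824| = 6.6086.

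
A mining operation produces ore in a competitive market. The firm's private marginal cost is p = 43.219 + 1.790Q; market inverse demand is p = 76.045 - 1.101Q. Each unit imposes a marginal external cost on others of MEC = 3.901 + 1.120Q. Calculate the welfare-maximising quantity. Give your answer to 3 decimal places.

Social marginal cost = private MC + MEC = 47.120 + 2.910Q.
Set SMC = demand: 47.120 + 2.910Q = 76.045 - 1.101Q → Q* = 7.2114.

Q* = 7.211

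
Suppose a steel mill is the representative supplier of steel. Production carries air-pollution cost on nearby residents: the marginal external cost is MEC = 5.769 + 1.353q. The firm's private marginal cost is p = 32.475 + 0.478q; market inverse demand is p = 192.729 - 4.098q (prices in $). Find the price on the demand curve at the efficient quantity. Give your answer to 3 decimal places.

P = $85.952

Social marginal cost = private MC + MEC = 38.244 + 1.831q.
Set SMC = demand: 38.244 + 1.831q = 192.729 - 4.098q → q* = 26.0558.
Consumer price on the demand curve at q*: 192.729 − 4.098×26.0558 = 85.9523.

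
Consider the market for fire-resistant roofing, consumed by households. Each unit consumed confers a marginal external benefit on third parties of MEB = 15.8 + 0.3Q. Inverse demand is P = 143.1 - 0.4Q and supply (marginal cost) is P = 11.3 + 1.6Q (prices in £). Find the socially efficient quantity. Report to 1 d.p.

Social marginal benefit = demand + MEB = 158.9 - 0.1Q.
Set SMB = MC: 158.9 - 0.1Q = 11.3 + 1.6Q → Q* = 86.8235.

Q* = 86.8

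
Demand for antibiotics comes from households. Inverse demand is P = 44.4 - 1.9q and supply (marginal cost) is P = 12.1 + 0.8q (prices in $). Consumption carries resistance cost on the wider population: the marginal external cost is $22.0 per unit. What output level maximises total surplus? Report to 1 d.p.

Social marginal benefit = demand − MEC = 22.4 - 1.9q.
Set SMB = MC: 22.4 - 1.9q = 12.1 + 0.8q → q* = 3.8148.

q* = 3.8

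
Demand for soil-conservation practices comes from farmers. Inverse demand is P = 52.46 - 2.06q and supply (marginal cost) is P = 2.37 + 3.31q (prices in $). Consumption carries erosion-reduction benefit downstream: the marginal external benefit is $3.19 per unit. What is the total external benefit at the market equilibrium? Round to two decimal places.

Market equilibrium (private): 2.37 + 3.31q = 52.46 - 2.06q → q_m = 9.3277.
Total external benefit = MEB × q_m = 3.19 × 9.3277 = 29.7554.

$29.76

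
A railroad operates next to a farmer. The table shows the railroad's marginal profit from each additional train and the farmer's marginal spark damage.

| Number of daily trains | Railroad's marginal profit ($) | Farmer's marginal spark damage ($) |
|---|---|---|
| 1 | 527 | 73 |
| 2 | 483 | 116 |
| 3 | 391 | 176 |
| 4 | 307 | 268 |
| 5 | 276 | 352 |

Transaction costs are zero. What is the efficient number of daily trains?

4

Bargaining reaches the level where marginal profit last exceeds marginal spark damage.
That holds through level 4 (307 ≥ 268) but not at 5 (276 < 352).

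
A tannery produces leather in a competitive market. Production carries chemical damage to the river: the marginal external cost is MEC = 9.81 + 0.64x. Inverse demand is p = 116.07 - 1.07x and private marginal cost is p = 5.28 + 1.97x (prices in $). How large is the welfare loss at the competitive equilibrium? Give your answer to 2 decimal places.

DWL = $149.17

Market equilibrium (private): 5.28 + 1.97x = 116.07 - 1.07x → x_m = 36.4441.
Social marginal cost = private MC + MEC = 15.09 + 2.61x.
Set SMC = demand: 15.09 + 2.61x = 116.07 - 1.07x → x* = 27.4402.
The welfare-loss triangle has base |x_m − x*| and height MEC(x_m) (the vertical gap between SMC and demand is zero at x* and MEC at x_m).
DWL = ½ × 9.0039 × 33.1342 = 149.1685.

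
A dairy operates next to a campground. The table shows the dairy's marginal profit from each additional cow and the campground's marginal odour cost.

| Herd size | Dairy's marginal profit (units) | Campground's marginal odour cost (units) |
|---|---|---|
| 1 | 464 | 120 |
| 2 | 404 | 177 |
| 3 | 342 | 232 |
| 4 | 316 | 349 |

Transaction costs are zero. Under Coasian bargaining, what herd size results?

3

Bargaining reaches the level where marginal profit last exceeds marginal odour cost.
That holds through level 3 (342 ≥ 232) but not at 4 (316 < 349).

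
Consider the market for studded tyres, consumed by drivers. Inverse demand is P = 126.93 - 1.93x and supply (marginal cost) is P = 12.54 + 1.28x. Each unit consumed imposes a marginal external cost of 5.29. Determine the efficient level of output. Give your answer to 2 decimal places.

x* = 33.99

Social marginal benefit = demand − MEC = 121.64 - 1.93x.
Set SMB = MC: 121.64 - 1.93x = 12.54 + 1.28x → x* = 33.9875.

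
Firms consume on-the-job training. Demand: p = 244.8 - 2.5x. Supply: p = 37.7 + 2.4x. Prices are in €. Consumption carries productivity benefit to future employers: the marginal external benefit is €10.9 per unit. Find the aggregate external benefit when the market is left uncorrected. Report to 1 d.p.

Market equilibrium (private): 37.7 + 2.4x = 244.8 - 2.5x → x_m = 42.2653.
Total external benefit = MEB × x_m = 10.9 × 42.2653 = 460.6918.

€460.7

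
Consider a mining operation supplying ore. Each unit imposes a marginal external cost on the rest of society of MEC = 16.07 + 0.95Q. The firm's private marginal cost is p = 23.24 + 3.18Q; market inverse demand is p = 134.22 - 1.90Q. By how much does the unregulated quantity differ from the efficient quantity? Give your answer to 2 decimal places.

Market equilibrium (private): 23.24 + 3.18Q = 134.22 - 1.90Q → Q_m = 21.8465.
Social marginal cost = private MC + MEC = 39.31 + 4.13Q.
Set SMC = demand: 39.31 + 4.13Q = 134.22 - 1.90Q → Q* = 15.7396.
Gap = |21.8465 − 15.7396| = 6.1069.

6.11 units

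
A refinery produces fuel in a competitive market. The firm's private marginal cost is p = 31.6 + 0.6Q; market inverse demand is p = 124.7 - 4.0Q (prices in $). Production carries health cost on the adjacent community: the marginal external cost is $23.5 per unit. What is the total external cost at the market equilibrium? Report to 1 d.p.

Market equilibrium (private): 31.6 + 0.6Q = 124.7 - 4.0Q → Q_m = 20.2391.
Total external cost = MEC × Q_m = 23.5 × 20.2391 = 475.6189.

$475.6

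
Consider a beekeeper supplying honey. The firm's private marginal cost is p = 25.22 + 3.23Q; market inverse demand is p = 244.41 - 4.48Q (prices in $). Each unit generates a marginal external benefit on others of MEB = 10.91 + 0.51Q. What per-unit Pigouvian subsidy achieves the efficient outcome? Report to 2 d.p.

Social marginal cost = private MC − MEB = 14.31 + 2.72Q.
Set SMC = demand: 14.31 + 2.72Q = 244.41 - 4.48Q → Q* = 31.9583.
The Pigouvian subsidy equals MEB at Q*: 10.91 + 0.51×31.9583 = 27.2087.

subsidy = $27.21 per unit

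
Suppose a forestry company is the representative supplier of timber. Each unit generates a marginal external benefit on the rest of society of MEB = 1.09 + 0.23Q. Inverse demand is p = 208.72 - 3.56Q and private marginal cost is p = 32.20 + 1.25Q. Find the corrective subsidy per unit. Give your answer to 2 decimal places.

subsidy = 10.01 per unit

Social marginal cost = private MC − MEB = 31.11 + 1.02Q.
Set SMC = demand: 31.11 + 1.02Q = 208.72 - 3.56Q → Q* = 38.7795.
The Pigouvian subsidy equals MEB at Q*: 1.09 + 0.23×38.7795 = 10.0093.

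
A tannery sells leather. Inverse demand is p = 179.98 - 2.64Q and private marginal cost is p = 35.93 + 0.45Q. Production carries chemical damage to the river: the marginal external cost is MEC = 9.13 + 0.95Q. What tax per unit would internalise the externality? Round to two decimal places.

Social marginal cost = private MC + MEC = 45.06 + 1.40Q.
Set SMC = demand: 45.06 + 1.40Q = 179.98 - 2.64Q → Q* = 33.3960.
The Pigouvian tax equals MEC at Q*: 9.13 + 0.95×33.3960 = 40.8562.

tax = 40.86 per unit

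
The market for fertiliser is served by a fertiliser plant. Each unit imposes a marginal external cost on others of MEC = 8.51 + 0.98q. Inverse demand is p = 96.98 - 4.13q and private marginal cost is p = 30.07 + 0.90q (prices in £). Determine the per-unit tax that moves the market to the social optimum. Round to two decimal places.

Social marginal cost = private MC + MEC = 38.58 + 1.88q.
Set SMC = demand: 38.58 + 1.88q = 96.98 - 4.13q → q* = 9.7171.
The Pigouvian tax equals MEC at q*: 8.51 + 0.98×9.7171 = 18.0328.

tax = £18.03 per unit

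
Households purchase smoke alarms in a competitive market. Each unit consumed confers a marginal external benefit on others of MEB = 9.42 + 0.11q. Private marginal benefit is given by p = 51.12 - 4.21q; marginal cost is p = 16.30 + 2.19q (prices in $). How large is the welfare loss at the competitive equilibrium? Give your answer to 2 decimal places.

DWL = $7.98

Market equilibrium (private): 16.30 + 2.19q = 51.12 - 4.21q → q_m = 5.4406.
Social marginal benefit = demand + MEB = 60.54 - 4.10q.
Set SMB = MC: 60.54 - 4.10q = 16.30 + 2.19q → q* = 7.0334.
Height of the DWL triangle at q_m is SMB(q_m) − MC(q_m) = MEB(q_m) = 10.0185.
DWL = ½ × 1.5928 × 10.0185 = 7.9787.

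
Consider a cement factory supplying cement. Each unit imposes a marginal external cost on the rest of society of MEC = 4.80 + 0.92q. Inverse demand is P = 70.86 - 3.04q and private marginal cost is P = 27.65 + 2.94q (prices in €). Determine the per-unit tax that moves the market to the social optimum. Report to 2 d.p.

tax = €9.92 per unit

Social marginal cost = private MC + MEC = 32.45 + 3.86q.
Set SMC = demand: 32.45 + 3.86q = 70.86 - 3.04q → q* = 5.5667.
The Pigouvian tax equals MEC at q*: 4.80 + 0.92×5.5667 = 9.9214.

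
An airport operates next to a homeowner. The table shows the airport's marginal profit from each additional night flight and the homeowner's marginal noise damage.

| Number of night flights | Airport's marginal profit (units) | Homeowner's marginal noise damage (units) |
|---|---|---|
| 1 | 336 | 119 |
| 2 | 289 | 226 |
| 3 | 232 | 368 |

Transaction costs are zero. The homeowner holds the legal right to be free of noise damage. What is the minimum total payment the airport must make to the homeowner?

Efficient level: marginal profit ≥ marginal noise damage through level 2, so k* = 2.
With the homeowner holding the right, the airport must at least compensate total damage at k*: 119 + 226 = 345.

345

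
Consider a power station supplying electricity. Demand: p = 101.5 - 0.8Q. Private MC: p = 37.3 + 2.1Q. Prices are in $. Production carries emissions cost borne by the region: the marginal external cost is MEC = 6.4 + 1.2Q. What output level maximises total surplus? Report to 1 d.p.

Q* = 14.1

Social marginal cost = private MC + MEC = 43.7 + 3.3Q.
Set SMC = demand: 43.7 + 3.3Q = 101.5 - 0.8Q → Q* = 14.0976.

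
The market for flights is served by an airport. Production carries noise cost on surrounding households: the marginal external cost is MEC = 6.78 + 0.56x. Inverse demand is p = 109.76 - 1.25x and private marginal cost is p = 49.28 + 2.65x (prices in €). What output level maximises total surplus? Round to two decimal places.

x* = 12.04

Social marginal cost = private MC + MEC = 56.06 + 3.21x.
Set SMC = demand: 56.06 + 3.21x = 109.76 - 1.25x → x* = 12.0404.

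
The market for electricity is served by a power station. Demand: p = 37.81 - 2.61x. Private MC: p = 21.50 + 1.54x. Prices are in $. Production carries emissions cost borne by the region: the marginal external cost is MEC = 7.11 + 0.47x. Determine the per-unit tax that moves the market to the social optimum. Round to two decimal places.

Social marginal cost = private MC + MEC = 28.61 + 2.01x.
Set SMC = demand: 28.61 + 2.01x = 37.81 - 2.61x → x* = 1.9913.
The Pigouvian tax equals MEC at x*: 7.11 + 0.47×1.9913 = 8.0459.

tax = $8.05 per unit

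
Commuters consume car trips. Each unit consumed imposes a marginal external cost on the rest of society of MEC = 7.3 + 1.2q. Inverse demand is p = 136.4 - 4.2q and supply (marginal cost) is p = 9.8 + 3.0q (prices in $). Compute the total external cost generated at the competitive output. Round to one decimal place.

Market equilibrium (private): 9.8 + 3.0q = 136.4 - 4.2q → q_m = 17.5833.
Total external cost = ∫₀^{q_m} (7.3 + 1.2q) dq = 7.3×17.5833 + ½×1.2×17.5833² = 313.8616.

$313.9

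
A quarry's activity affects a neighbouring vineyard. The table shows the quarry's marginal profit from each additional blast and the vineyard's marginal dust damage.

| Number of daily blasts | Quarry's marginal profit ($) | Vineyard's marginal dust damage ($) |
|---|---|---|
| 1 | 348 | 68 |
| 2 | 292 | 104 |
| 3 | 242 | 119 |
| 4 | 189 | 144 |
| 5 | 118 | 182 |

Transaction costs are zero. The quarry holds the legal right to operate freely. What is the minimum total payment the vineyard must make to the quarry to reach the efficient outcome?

$118

Left alone the quarry would choose level 5 (marginal profit stays positive).
Efficient level: k* = 4 (marginal profit ≥ marginal dust damage through 4).
The vineyard must at least cover the quarry's forgone profit from cutting 5→4: 118 = 118.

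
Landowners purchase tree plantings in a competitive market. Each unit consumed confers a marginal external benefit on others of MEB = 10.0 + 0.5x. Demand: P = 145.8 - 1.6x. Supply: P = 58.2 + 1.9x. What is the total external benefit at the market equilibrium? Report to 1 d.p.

406.9

Market equilibrium (private): 58.2 + 1.9x = 145.8 - 1.6x → x_m = 25.0286.
Total external benefit = ∫₀^{x_m} (10.0 + 0.5x) dx = 10.0×25.0286 + ½×0.5×25.0286² = 406.8937.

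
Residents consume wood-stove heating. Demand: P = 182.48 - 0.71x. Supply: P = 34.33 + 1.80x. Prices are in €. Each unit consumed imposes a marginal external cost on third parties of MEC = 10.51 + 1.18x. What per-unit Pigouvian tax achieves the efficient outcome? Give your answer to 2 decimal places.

Social marginal benefit = demand − MEC = 171.97 - 1.89x.
Set SMB = MC: 171.97 - 1.89x = 34.33 + 1.80x → x* = 37.3008.
The Pigouvian tax equals MEC at x*: 10.51 + 1.18×37.3008 = 54.5249.

tax = €54.52 per unit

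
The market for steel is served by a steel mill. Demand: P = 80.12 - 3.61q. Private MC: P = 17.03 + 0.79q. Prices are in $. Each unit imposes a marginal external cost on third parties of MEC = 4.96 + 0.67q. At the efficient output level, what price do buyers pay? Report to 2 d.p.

Social marginal cost = private MC + MEC = 21.99 + 1.46q.
Set SMC = demand: 21.99 + 1.46q = 80.12 - 3.61q → q* = 11.4655.
Consumer price on the demand curve at q*: 80.12 − 3.61×11.4655 = 38.7295.

P = $38.73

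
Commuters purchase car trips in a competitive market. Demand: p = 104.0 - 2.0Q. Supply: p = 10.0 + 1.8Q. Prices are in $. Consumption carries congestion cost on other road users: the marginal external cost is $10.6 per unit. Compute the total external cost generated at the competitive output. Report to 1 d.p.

$262.2

Market equilibrium (private): 10.0 + 1.8Q = 104.0 - 2.0Q → Q_m = 24.7368.
Total external cost = MEC × Q_m = 10.6 × 24.7368 = 262.2101.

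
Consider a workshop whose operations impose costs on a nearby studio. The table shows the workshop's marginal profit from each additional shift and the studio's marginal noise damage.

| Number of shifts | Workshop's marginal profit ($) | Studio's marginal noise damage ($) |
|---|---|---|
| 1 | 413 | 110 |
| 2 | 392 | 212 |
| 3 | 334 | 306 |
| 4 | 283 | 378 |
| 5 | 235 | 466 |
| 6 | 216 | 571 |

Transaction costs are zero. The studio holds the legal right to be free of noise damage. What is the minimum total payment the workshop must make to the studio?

Efficient level: marginal profit ≥ marginal noise damage through level 3, so k* = 3.
With the studio holding the right, the workshop must at least compensate total damage at k*: 110 + 212 + 306 = 628.

$628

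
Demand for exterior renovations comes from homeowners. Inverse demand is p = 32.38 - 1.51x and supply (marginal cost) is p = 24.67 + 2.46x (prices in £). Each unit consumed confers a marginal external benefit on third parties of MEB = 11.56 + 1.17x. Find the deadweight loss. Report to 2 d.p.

DWL = £34.17

Market equilibrium (private): 24.67 + 2.46x = 32.38 - 1.51x → x_m = 1.9421.
Social marginal benefit = demand + MEB = 43.94 - 0.34x.
Set SMB = MC: 43.94 - 0.34x = 24.67 + 2.46x → x* = 6.8821.
The welfare-loss triangle has base |x_m − x*| and height MEB(x_m) (the vertical gap between SMB and MC is zero at x* and MEB at x_m).
DWL = ½ × 4.9400 × 13.8322 = 34.1655.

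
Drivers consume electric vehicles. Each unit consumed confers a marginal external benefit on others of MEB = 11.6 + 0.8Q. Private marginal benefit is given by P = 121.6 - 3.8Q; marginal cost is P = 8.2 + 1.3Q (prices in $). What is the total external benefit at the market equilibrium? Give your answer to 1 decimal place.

Market equilibrium (private): 8.2 + 1.3Q = 121.6 - 3.8Q → Q_m = 22.2353.
Total external benefit = ∫₀^{Q_m} (11.6 + 0.8Q) dQ = 11.6×22.2353 + ½×0.8×22.2353² = 455.6929.

$455.7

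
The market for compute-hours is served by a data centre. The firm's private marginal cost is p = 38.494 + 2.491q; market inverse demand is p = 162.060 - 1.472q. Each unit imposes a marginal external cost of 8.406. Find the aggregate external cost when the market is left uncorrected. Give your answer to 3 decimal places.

Market equilibrium (private): 38.494 + 2.491q = 162.060 - 1.472q → q_m = 31.1799.
Total external cost = MEC × q_m = 8.406 × 31.1799 = 262.0982.

262.098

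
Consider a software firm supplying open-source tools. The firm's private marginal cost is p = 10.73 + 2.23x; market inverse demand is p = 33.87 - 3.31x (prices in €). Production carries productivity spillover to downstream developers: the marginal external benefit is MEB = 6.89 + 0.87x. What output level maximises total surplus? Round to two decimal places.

x* = 6.43

Social marginal cost = private MC − MEB = 3.84 + 1.36x.
Set SMC = demand: 3.84 + 1.36x = 33.87 - 3.31x → x* = 6.4304.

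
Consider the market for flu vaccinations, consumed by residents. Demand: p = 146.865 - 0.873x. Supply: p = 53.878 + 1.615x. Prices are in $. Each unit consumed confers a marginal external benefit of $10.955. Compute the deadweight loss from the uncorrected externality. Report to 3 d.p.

Market equilibrium (private): 53.878 + 1.615x = 146.865 - 0.873x → x_m = 37.3742.
Social marginal benefit = demand + MEB = 157.820 - 0.873x.
Set SMB = MC: 157.820 - 0.873x = 53.878 + 1.615x → x* = 41.7773.
The loss is the area between SMB and MC from x* to x_m; with linear curves that's a triangle of height MEB(x_m).
DWL = ½ × 4.4031 × 10.9550 = 24.1180.

DWL = $24.118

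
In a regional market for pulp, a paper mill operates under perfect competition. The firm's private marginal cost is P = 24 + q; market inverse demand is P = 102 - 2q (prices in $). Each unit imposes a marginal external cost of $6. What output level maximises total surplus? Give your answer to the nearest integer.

q* = 24

Social marginal cost = private MC + MEC = 30 + q.
Set SMC = demand: 30 + q = 102 - 2q → q* = 24.0000.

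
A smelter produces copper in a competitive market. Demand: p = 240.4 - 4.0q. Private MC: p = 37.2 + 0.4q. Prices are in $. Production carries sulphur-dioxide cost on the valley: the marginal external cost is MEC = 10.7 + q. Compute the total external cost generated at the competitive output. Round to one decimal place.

$1560.5

Market equilibrium (private): 37.2 + 0.4q = 240.4 - 4.0q → q_m = 46.1818.
Total external cost = ∫₀^{q_m} (10.7 + 1.0q) dq = 10.7×46.1818 + ½×1.0×46.1818² = 1560.5246.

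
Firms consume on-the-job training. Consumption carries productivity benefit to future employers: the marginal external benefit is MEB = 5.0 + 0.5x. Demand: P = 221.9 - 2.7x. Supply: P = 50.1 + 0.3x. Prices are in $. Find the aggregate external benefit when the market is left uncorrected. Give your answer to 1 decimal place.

$1106.2

Market equilibrium (private): 50.1 + 0.3x = 221.9 - 2.7x → x_m = 57.2667.
Total external benefit = ∫₀^{x_m} (5.0 + 0.5x) dx = 5.0×57.2667 + ½×0.5×57.2667² = 1106.2022.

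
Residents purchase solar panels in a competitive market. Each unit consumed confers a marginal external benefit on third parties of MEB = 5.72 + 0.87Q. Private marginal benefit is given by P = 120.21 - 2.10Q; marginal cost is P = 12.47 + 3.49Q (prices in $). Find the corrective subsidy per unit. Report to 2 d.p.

subsidy = $26.63 per unit

Social marginal benefit = demand + MEB = 125.93 - 1.23Q.
Set SMB = MC: 125.93 - 1.23Q = 12.47 + 3.49Q → Q* = 24.0381.
The Pigouvian subsidy equals MEB at Q*: 5.72 + 0.87×24.0381 = 26.6331.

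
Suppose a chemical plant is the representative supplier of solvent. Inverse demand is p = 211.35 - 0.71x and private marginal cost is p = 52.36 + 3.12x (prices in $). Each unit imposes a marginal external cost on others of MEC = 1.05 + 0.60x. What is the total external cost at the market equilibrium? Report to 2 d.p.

Market equilibrium (private): 52.36 + 3.12x = 211.35 - 0.71x → x_m = 41.5117.
Total external cost = ∫₀^{x_m} (1.05 + 0.60x) dx = 1.05×41.5117 + ½×0.60×41.5117² = 560.5537.

$560.55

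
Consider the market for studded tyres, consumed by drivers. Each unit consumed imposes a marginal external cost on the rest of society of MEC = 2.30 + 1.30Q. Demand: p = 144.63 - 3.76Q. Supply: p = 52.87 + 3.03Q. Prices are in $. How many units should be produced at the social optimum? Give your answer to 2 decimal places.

Social marginal benefit = demand − MEC = 142.33 - 5.06Q.
Set SMB = MC: 142.33 - 5.06Q = 52.87 + 3.03Q → Q* = 11.0581.

Q* = 11.06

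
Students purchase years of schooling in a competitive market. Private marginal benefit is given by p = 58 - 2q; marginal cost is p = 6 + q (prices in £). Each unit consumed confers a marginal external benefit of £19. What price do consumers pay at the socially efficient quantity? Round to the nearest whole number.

Social marginal benefit = demand + MEB = 77 - 2q.
Set SMB = MC: 77 - 2q = 6 + q → q* = 23.6667.
Consumer price on the demand curve at q*: 58 − 2×23.6667 = 10.6666.

P = £11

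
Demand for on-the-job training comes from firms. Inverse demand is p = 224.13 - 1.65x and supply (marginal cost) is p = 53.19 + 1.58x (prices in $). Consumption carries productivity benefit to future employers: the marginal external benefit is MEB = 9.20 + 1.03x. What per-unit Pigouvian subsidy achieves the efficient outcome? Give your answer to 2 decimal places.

subsidy = $93.54 per unit

Social marginal benefit = demand + MEB = 233.33 - 0.62x.
Set SMB = MC: 233.33 - 0.62x = 53.19 + 1.58x → x* = 81.8818.
The Pigouvian subsidy equals MEB at x*: 9.20 + 1.03×81.8818 = 93.5383.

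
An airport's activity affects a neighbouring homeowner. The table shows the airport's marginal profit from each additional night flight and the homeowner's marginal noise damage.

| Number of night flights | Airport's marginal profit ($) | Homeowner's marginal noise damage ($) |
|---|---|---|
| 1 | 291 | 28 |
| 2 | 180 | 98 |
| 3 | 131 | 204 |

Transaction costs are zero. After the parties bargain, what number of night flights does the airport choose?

Bargaining reaches the level where marginal profit last exceeds marginal noise damage.
That holds through level 2 (180 ≥ 98) but not at 3 (131 < 204).

2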